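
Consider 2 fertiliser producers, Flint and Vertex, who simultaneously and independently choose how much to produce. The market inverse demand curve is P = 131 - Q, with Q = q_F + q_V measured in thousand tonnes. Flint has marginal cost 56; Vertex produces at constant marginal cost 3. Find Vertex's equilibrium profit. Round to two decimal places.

Flint's profit: π_F = (131 - Q)q_F - (56q_F). Setting ∂π_F/∂q_F = 0: 75 - 2q_F - (q_V) = 0.
Vertex's profit: π_V = (131 - Q)q_V - (3q_V). Setting ∂π_V/∂q_V = 0: 128 - 2q_V - (q_F) = 0.
Best responses: q_F = (75 - q_V)/2, q_V = (128 - q_F)/2.
Solving the pair: q_F = 22/3, q_V = 181/3.
Price P = 131 - 203/3 = 190/3.
Vertex's profit: (190/3 - 3)·(181/3) = 3640.1111.

3640.11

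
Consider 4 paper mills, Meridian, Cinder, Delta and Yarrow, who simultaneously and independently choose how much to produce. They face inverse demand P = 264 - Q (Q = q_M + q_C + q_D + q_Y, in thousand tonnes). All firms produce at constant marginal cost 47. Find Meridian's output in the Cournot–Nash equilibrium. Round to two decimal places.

43.40

A representative firm's profit is π_i = q_i(264 - Q) - 47q_i.
Setting ∂π_i/∂q_i = 0 with rivals' quantities fixed: 217 - 2q_i - Σ_{j≠i} q_j = 0.
By symmetry each firm produces the same amount; substituting Σ_{j≠i} q_j = 3q_i yields q_i = 217/5.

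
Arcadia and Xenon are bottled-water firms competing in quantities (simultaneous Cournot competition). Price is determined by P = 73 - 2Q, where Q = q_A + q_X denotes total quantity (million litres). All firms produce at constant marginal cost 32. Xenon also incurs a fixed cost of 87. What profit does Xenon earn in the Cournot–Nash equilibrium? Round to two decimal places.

6.39

A representative firm's profit is π_i = q_i(73 - 2Q) - 32q_i.
Setting ∂π_i/∂q_i = 0 with rivals' quantities fixed: 41 - 4q_i - 2q_j = 0.
With identical firms every q_j equals q_i, so q_j = q_i and 41 = 6q_i, giving q_i = 41/6.
Price P = 73 - 2·(41/3) = 137/3.
Xenon's profit: (137/3 - 32)·(41/6) - 87 = 115/18.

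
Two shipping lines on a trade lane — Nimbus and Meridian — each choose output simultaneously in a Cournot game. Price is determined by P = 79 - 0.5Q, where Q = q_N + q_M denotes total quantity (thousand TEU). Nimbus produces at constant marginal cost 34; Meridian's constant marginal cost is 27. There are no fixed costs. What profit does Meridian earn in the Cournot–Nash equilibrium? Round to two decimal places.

Nimbus's profit: π_N = (79 - 0.5Q)q_N - (34q_N). Setting ∂π_N/∂q_N = 0: 45 - q_N - (1/2)(q_M) = 0.
Meridian's first-order condition: 52 - q_M - (1/2)(q_N) = 0.
So q_N = (45 - (1/2)q_M) and q_M = (52 - (1/2)q_N).
Substituting one into the other gives q_N = 76/3 and q_M = 118/3.
Price P = 79 - (1/2)·(194/3) = 140/3.
Meridian's profit: (140/3 - 27)·(118/3) = 773.5556.

773.56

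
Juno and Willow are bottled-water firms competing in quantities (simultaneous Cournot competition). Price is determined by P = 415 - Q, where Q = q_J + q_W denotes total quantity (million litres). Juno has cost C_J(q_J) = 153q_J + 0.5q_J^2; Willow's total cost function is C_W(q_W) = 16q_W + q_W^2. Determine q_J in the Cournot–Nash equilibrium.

59

Juno's profit: π_J = (415 - Q)q_J - (153q_J + (1/2)q_J²). Setting ∂π_J/∂q_J = 0: 262 - 3q_J - (q_W) = 0.
Willow's profit: π_W = (415 - Q)q_W - (16q_W + q_W²). Setting ∂π_W/∂q_W = 0: 399 - 4q_W - (q_J) = 0.
Best responses: q_J = (262 - q_W)/3, q_W = (399 - q_J)/4.
Substituting one into the other gives q_J = 59 and q_W = 85.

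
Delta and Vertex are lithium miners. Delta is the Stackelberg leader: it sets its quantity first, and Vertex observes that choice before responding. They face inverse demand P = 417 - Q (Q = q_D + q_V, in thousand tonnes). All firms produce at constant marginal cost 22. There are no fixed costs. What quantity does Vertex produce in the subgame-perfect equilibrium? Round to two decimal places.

98.75

The follower Vertex best-responds to any q_D: π_V = (417 - Q)q_V - 22q_V.
Setting the follower's marginal profit to zero, 395 - q_D - 2q_V = 0, i.e. q_V = (395 - q_D)/2.
Delta substitutes q_V(q_D) into its own profit: π_D = q_D(417 - q_D - (395 - q_D)/2) - 22q_D = (439/2 - (1/2)q_D)q_D - 22q_D.
Leader FOC: 395/2 - q_D = 0, so q_D = 395/2.
Then q_V = (395 - 395/2)/2 = 395/4.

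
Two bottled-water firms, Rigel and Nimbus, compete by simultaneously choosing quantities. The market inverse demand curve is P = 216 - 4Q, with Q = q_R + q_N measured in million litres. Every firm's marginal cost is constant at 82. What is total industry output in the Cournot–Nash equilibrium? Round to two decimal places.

22.33

A representative firm's profit is π_i = q_i(216 - 4Q) - 82q_i.
First-order condition (treating rivals' output as given): 134 - 8q_i - 4q_j = 0.
With identical firms every q_j equals q_i, so q_j = q_i and 134 = 12q_i, giving q_i = 67/6.
Total output Q = 67/6 + 67/6 = 67/3.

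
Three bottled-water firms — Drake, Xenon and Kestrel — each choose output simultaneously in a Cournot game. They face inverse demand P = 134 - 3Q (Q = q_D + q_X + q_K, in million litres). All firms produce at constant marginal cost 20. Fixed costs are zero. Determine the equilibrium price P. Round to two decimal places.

48.50

A representative firm's profit is π_i = q_i(134 - 3Q) - 20q_i.
Setting ∂π_i/∂q_i = 0 with rivals' quantities fixed: 114 - 6q_i - 3·Σ_{j≠i} q_j = 0.
By symmetry each firm produces the same amount; substituting Σ_{j≠i} q_j = 2q_i yields q_i = 114/12 = 19/2.
Total output Q = 57/2, so price P = 134 - 3·(57/2) = 97/2.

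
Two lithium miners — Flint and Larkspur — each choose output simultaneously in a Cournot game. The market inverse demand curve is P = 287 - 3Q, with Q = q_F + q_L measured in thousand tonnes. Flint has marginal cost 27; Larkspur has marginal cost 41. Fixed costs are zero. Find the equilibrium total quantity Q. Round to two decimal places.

56.22

Flint's profit: π_F = (287 - 3Q)q_F - (27q_F). Setting ∂π_F/∂q_F = 0: 260 - 6q_F - 3(q_L) = 0.
Larkspur's first-order condition: 246 - 6q_L - 3(q_F) = 0.
Best responses: q_F = (260 - 3q_L)/6, q_L = (246 - 3q_F)/6.
Substituting one into the other gives q_F = 274/9 and q_L = 232/9.
Total output Q = 274/9 + 232/9 = 506/9.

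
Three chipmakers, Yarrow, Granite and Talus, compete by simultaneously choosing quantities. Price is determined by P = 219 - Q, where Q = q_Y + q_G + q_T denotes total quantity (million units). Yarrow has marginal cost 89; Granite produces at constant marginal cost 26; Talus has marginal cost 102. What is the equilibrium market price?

109

Yarrow's profit: π_Y = (219 - Q)q_Y - (89q_Y). Setting ∂π_Y/∂q_Y = 0: 130 - 2q_Y - (q_G + q_T) = 0.
Granite's first-order condition: 193 - 2q_G - (q_Y + q_T) = 0.
Talus's profit: π_T = (219 - Q)q_T - (102q_T). Setting ∂π_T/∂q_T = 0: 117 - 2q_T - (q_Y + q_G) = 0.
Adding the 3 conditions: 440 − 2Q − 2Q = 0, i.e. Q = 110.
Back-substituting: q_Y = (130 − 110) = 20, q_G = (193 − 110) = 83, q_T = (117 − 110) = 7.
Total output Q = 110, so price P = 219 - 110 = 109.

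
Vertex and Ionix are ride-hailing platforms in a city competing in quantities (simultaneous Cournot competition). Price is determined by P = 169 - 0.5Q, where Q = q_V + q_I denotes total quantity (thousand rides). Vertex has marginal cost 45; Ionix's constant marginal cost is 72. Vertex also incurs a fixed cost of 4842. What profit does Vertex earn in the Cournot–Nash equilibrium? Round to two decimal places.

Vertex's profit: π_V = (169 - 0.5Q)q_V - (45q_V). Setting ∂π_V/∂q_V = 0: 124 - q_V - (1/2)(q_I) = 0.
Ionix's first-order condition: 97 - q_I - (1/2)(q_V) = 0.
Best responses: q_V = (124 - (1/2)q_I), q_I = (97 - (1/2)q_V).
Solving the pair: q_V = 302/3, q_I = 140/3.
Price P = 169 - (1/2)·(442/3) = 286/3.
Vertex's profit: (286/3 - 45)·(302/3) - 4842 = 224.8889.

224.89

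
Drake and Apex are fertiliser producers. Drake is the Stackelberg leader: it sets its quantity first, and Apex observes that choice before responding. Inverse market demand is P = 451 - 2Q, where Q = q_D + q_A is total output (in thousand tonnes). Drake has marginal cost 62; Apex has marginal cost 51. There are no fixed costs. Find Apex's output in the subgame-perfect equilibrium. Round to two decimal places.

52.75

The follower Apex best-responds to any q_D: π_A = (451 - 2Q)q_A - 51q_A.
∂π_A/∂q_A = 400 - 2q_D - 4q_A = 0 gives the reaction function q_A = (400 - 2q_D)/4.
The leader anticipates this reaction. Substituting into P = 451 - 2Q gives P = 251 - q_D, so π_D = (251 - q_D)q_D - 62q_D.
Maximising: ∂π_D/∂q_D = 189 - 2q_D = 0, giving q_D = 189/2.
Then q_A = (400 - 2·(189/2))/4 = 211/4.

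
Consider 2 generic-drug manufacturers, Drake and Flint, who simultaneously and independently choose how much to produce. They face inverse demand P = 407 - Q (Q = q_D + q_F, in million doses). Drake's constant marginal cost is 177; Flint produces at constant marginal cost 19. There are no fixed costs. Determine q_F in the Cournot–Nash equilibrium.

182

Drake's profit: π_D = (407 - Q)q_D - (177q_D). Setting ∂π_D/∂q_D = 0: 230 - 2q_D - (q_F) = 0.
Flint's profit: π_F = (407 - Q)q_F - (19q_F). Setting ∂π_F/∂q_F = 0: 388 - 2q_F - (q_D) = 0.
So q_D = (230 - q_F)/2 and q_F = (388 - q_D)/2.
Substituting one into the other gives q_D = 24 and q_F = 182.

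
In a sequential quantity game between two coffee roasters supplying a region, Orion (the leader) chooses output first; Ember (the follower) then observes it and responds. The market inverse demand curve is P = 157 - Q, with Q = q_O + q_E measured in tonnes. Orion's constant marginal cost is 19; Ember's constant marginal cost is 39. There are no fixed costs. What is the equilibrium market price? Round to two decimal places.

58.50

Solve by backward induction. Given q_O, the follower Ember maximises π_E = (157 - q_O - q_E)q_E - 39q_E.
∂π_E/∂q_E = 118 - q_O - 2q_E = 0 gives the reaction function q_E = (118 - q_O)/2.
The leader anticipates this reaction. Substituting into P = 157 - Q gives P = 98 - (1/2)q_O, so π_O = (98 - (1/2)q_O)q_O - 19q_O.
Leader FOC: 79 - q_O = 0, so q_O = 79.
Then q_E = (118 - 79)/2 = 39/2.
Total output Q = 197/2, so price P = 157 - 197/2 = 117/2.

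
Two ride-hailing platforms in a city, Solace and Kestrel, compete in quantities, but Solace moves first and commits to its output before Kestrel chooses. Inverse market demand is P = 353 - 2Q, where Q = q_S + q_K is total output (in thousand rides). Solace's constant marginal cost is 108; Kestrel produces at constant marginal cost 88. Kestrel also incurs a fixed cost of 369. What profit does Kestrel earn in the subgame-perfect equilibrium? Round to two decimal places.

Solve by backward induction. Given q_S, the follower Kestrel maximises π_K = (353 - 2q_S - 2q_K)q_K - 88q_K.
Follower FOC: 265 - 2q_S - 4q_K = 0, so q_K(q_S) = (265 - 2q_S)/4.
The leader anticipates this reaction. Substituting into P = 353 - 2Q gives P = 441/2 - q_S, so π_S = (441/2 - q_S)q_S - 108q_S.
Leader FOC: 225/2 - 2q_S = 0, so q_S = 225/4.
Then q_K = (265 - 2·(225/4))/4 = 305/8.
Price P = 353 - 2·(755/8) = 657/4.
Kestrel's profit: (657/4 - 88)·(305/8) - 369 = 2538.0313.

2538.03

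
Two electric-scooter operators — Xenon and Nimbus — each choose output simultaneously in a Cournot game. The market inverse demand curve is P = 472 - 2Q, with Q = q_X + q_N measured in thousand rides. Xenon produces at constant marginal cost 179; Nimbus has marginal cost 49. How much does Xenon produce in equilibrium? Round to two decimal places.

Xenon's profit: π_X = (472 - 2Q)q_X - (179q_X). Setting ∂π_X/∂q_X = 0: 293 - 4q_X - 2(q_N) = 0.
Nimbus's profit: π_N = (472 - 2Q)q_N - (49q_N). Setting ∂π_N/∂q_N = 0: 423 - 4q_N - 2(q_X) = 0.
Best responses: q_X = (293 - 2q_N)/4, q_N = (423 - 2q_X)/4.
Substituting one into the other gives q_X = 163/6 and q_N = 553/6.

27.17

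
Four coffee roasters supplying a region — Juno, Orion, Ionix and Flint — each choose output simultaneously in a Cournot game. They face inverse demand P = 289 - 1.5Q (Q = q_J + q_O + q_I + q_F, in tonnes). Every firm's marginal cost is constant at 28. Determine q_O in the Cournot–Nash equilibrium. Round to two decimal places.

34.80

Each firm earns π_i = (289 - 1.5Q)q_i - 28q_i.
Setting ∂π_i/∂q_i = 0 with rivals' quantities fixed: 261 - 3q_i - (3/2)·Σ_{j≠i} q_j = 0.
By symmetry each firm produces the same amount; substituting Σ_{j≠i} q_j = 3q_i yields q_i = 261/(15/2) = 174/5.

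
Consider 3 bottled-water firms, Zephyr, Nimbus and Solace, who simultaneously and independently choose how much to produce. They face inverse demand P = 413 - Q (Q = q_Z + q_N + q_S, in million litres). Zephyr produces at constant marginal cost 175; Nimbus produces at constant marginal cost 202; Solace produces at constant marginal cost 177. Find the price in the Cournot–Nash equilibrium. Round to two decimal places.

Zephyr's profit: π_Z = (413 - Q)q_Z - (175q_Z). Setting ∂π_Z/∂q_Z = 0: 238 - 2q_Z - (q_N + q_S) = 0.
Nimbus's first-order condition: 211 - 2q_N - (q_Z + q_S) = 0.
Solace's first-order condition: 236 - 2q_S - (q_Z + q_N) = 0.
Adding the 3 conditions: 685 − 2Q − 2Q = 0, i.e. Q = 685/4.
Back-substituting: q_Z = (238 − 685/4) = 267/4, q_N = (211 − 685/4) = 159/4, q_S = (236 − 685/4) = 259/4.
Total output Q = 685/4, so price P = 413 - 685/4 = 967/4.

241.75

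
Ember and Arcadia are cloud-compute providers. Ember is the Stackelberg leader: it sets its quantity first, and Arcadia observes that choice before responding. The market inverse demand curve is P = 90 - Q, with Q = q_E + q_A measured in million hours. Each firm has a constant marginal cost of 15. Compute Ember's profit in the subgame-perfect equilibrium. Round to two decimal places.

The follower Arcadia best-responds to any q_E: π_A = (90 - Q)q_A - 15q_A.
Follower FOC: 75 - q_E - 2q_A = 0, so q_A(q_E) = (75 - q_E)/2.
The leader anticipates this reaction. Substituting into P = 90 - Q gives P = 105/2 - (1/2)q_E, so π_E = (105/2 - (1/2)q_E)q_E - 15q_E.
The leader's first-order condition 75/2 - q_E = 0 yields q_E = 75/2.
Then q_A = (75 - 75/2)/2 = 75/4.
Price P = 90 - 225/4 = 135/4.
Ember's profit: (135/4 - 15)·(75/2) = 703.1250.

703.13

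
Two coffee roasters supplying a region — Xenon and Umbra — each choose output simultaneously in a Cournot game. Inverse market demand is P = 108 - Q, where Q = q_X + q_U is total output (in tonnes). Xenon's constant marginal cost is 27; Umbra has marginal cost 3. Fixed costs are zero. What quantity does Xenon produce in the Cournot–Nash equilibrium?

Xenon's profit: π_X = (108 - Q)q_X - (27q_X). Setting ∂π_X/∂q_X = 0: 81 - 2q_X - (q_U) = 0.
Umbra's first-order condition: 105 - 2q_U - (q_X) = 0.
Rearranging gives the reaction functions q_X = (81 - q_U)/2 and q_U = (105 - q_X)/2.
Solving the pair: q_X = 19, q_U = 43.

19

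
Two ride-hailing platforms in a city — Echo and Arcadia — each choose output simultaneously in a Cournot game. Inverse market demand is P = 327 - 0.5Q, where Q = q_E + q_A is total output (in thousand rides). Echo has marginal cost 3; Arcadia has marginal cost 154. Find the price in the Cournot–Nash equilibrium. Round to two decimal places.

Echo's profit: π_E = (327 - 0.5Q)q_E - (3q_E). Setting ∂π_E/∂q_E = 0: 324 - q_E - (1/2)(q_A) = 0.
Arcadia's profit: π_A = (327 - 0.5Q)q_A - (154q_A). Setting ∂π_A/∂q_A = 0: 173 - q_A - (1/2)(q_E) = 0.
Rearranging gives the reaction functions q_E = (324 - (1/2)q_A) and q_A = (173 - (1/2)q_E).
Substituting one into the other gives q_E = 950/3 and q_A = 44/3.
Total output Q = 994/3, so price P = 327 - (1/2)·(994/3) = 484/3.

161.33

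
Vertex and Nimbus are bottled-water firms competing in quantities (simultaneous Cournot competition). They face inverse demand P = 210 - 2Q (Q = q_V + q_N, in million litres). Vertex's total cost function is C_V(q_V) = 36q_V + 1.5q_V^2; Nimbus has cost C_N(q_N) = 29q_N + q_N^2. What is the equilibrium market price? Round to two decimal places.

125.74

Vertex's profit: π_V = (210 - 2Q)q_V - (36q_V + (3/2)q_V²). Setting ∂π_V/∂q_V = 0: 174 - 7q_V - 2(q_N) = 0.
Nimbus's first-order condition: 181 - 6q_N - 2(q_V) = 0.
So q_V = (174 - 2q_N)/7 and q_N = (181 - 2q_V)/6.
Solving the pair: q_V = 341/19, q_N = 919/38.
Total output Q = 1601/38, so price P = 210 - 2·(1601/38) = 125.7368.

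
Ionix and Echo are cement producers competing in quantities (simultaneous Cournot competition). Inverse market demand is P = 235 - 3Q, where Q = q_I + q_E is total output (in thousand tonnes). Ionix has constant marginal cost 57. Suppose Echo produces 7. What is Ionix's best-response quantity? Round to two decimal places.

26.17

With the rival's output fixed at 7, Ionix's profit is π_I = (235 - 3·7 - 3q_I)q_I - (57q_I) = (214 - 3q_I)q_I - (57q_I).
∂π_I/∂q_I = 157 - 6q_I = 0, so q_I = 157/6.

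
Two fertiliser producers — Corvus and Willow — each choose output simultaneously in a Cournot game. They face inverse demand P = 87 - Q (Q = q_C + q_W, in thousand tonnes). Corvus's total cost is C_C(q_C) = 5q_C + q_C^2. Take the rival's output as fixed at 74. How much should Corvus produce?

2

With the rival's output fixed at 74, Corvus's profit is π_C = (87 - 74 - q_C)q_C - (5q_C + q_C²) = (13 - q_C)q_C - (5q_C + q_C²).
∂π_C/∂q_C = 8 - 4q_C = 0, so q_C = 2.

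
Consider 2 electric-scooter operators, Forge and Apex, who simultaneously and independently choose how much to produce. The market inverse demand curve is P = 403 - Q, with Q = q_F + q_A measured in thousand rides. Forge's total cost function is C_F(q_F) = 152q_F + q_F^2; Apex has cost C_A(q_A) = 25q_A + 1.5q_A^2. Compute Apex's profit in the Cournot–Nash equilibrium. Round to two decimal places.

11011.92

Forge's profit: π_F = (403 - Q)q_F - (152q_F + q_F²). Setting ∂π_F/∂q_F = 0: 251 - 4q_F - (q_A) = 0.
Apex's first-order condition: 378 - 5q_A - (q_F) = 0.
Best responses: q_F = (251 - q_A)/4, q_A = (378 - q_F)/5.
Substituting one into the other gives q_F = 877/19 and q_A = 1261/19.
Price P = 403 - 112.5263 = 290.4737.
Apex's profit: 290.4737·(1261/19) - 25·(1261/19) - (3/2)(1261/19)² = 11011.9183.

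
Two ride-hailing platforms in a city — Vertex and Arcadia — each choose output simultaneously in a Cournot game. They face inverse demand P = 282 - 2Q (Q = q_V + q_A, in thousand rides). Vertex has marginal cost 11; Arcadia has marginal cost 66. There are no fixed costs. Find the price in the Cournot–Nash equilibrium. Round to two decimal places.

119.67

Vertex's profit: π_V = (282 - 2Q)q_V - (11q_V). Setting ∂π_V/∂q_V = 0: 271 - 4q_V - 2(q_A) = 0.
Arcadia's profit: π_A = (282 - 2Q)q_A - (66q_A). Setting ∂π_A/∂q_A = 0: 216 - 4q_A - 2(q_V) = 0.
Rearranging gives the reaction functions q_V = (271 - 2q_A)/4 and q_A = (216 - 2q_V)/4.
Solving the pair: q_V = 163/3, q_A = 161/6.
Total output Q = 487/6, so price P = 282 - 2·(487/6) = 359/3.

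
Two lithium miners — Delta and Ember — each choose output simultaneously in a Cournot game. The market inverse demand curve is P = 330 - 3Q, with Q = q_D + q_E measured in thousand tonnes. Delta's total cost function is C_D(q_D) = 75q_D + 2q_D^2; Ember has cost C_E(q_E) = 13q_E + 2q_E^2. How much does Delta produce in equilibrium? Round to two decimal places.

Delta's profit: π_D = (330 - 3Q)q_D - (75q_D + 2q_D²). Setting ∂π_D/∂q_D = 0: 255 - 10q_D - 3(q_E) = 0.
Ember's profit: π_E = (330 - 3Q)q_E - (13q_E + 2q_E²). Setting ∂π_E/∂q_E = 0: 317 - 10q_E - 3(q_D) = 0.
Rearranging gives the reaction functions q_D = (255 - 3q_E)/10 and q_E = (317 - 3q_D)/10.
Solving the pair: q_D = 123/7, q_E = 185/7.

17.57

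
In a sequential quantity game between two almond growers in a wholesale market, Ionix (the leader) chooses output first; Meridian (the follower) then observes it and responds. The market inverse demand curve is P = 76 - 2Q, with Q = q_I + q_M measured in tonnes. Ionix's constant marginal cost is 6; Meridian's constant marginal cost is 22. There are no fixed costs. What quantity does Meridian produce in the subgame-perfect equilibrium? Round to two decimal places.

2.75

Solve by backward induction. Given q_I, the follower Meridian maximises π_M = (76 - 2q_I - 2q_M)q_M - 22q_M.
∂π_M/∂q_M = 54 - 2q_I - 4q_M = 0 gives the reaction function q_M = (54 - 2q_I)/4.
The leader anticipates this reaction. Substituting into P = 76 - 2Q gives P = 49 - q_I, so π_I = (49 - q_I)q_I - 6q_I.
Maximising: ∂π_I/∂q_I = 43 - 2q_I = 0, giving q_I = 43/2.
Then q_M = (54 - 2·(43/2))/4 = 11/4.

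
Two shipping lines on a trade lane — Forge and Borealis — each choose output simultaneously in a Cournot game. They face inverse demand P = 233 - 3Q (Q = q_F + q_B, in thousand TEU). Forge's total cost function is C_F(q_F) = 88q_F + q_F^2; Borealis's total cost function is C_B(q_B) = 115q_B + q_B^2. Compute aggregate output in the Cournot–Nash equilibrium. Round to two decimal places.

Forge's profit: π_F = (233 - 3Q)q_F - (88q_F + q_F²). Setting ∂π_F/∂q_F = 0: 145 - 8q_F - 3(q_B) = 0.
Borealis's profit: π_B = (233 - 3Q)q_B - (115q_B + q_B²). Setting ∂π_B/∂q_B = 0: 118 - 8q_B - 3(q_F) = 0.
Rearranging gives the reaction functions q_F = (145 - 3q_B)/8 and q_B = (118 - 3q_F)/8.
Solving the pair: q_F = 806/55, q_B = 509/55.
Total output Q = 806/55 + 509/55 = 263/11.

23.91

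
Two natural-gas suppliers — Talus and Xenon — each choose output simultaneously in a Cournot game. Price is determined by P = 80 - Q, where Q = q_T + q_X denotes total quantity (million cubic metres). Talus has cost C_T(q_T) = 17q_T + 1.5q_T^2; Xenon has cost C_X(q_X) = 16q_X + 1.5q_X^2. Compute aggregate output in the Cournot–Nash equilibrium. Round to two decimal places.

21.17

Talus's profit: π_T = (80 - Q)q_T - (17q_T + (3/2)q_T²). Setting ∂π_T/∂q_T = 0: 63 - 5q_T - (q_X) = 0.
Xenon's profit: π_X = (80 - Q)q_X - (16q_X + (3/2)q_X²). Setting ∂π_X/∂q_X = 0: 64 - 5q_X - (q_T) = 0.
Best responses: q_T = (63 - q_X)/5, q_X = (64 - q_T)/5.
Solving the pair: q_T = 251/24, q_X = 257/24.
Total output Q = 251/24 + 257/24 = 127/6.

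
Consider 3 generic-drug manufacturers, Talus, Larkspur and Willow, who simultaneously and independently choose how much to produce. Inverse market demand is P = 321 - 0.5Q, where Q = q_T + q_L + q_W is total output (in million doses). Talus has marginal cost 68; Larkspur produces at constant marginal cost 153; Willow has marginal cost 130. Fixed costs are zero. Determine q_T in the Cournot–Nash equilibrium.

200

Talus's profit: π_T = (321 - 0.5Q)q_T - (68q_T). Setting ∂π_T/∂q_T = 0: 253 - q_T - (1/2)(q_L + q_W) = 0.
Larkspur's first-order condition: 168 - q_L - (1/2)(q_T + q_W) = 0.
Willow's profit: π_W = (321 - 0.5Q)q_W - (130q_W). Setting ∂π_W/∂q_W = 0: 191 - q_W - (1/2)(q_T + q_L) = 0.
Adding the 3 conditions: 612 − Q − Q = 0, i.e. Q = 306.
Back-substituting: q_T = (253 − 153)/(1/2) = 200, q_L = (168 − 153)/(1/2) = 30, q_W = (191 − 153)/(1/2) = 76.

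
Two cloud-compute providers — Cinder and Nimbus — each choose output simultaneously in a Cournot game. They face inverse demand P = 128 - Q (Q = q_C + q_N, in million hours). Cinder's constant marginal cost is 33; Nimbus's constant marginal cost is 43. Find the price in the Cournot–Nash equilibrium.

Cinder's profit: π_C = (128 - Q)q_C - (33q_C). Setting ∂π_C/∂q_C = 0: 95 - 2q_C - (q_N) = 0.
Nimbus's profit: π_N = (128 - Q)q_N - (43q_N). Setting ∂π_N/∂q_N = 0: 85 - 2q_N - (q_C) = 0.
Rearranging gives the reaction functions q_C = (95 - q_N)/2 and q_N = (85 - q_C)/2.
Solving the pair: q_C = 35, q_N = 25.
Total output Q = 60, so price P = 128 - 60 = 68.

68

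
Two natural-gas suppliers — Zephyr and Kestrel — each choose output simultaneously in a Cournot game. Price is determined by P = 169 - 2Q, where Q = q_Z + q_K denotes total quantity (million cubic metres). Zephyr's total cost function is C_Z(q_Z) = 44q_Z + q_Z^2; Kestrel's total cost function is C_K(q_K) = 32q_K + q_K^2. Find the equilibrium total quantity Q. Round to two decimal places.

32.75

Zephyr's profit: π_Z = (169 - 2Q)q_Z - (44q_Z + q_Z²). Setting ∂π_Z/∂q_Z = 0: 125 - 6q_Z - 2(q_K) = 0.
Kestrel's first-order condition: 137 - 6q_K - 2(q_Z) = 0.
Best responses: q_Z = (125 - 2q_K)/6, q_K = (137 - 2q_Z)/6.
Solving the pair: q_Z = 119/8, q_K = 143/8.
Total output Q = 119/8 + 143/8 = 131/4.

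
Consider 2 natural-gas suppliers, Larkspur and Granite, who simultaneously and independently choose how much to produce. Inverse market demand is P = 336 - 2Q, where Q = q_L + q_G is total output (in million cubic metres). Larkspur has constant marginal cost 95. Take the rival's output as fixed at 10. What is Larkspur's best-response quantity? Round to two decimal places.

With the rival's output fixed at 10, Larkspur's profit is π_L = (336 - 2·10 - 2q_L)q_L - (95q_L) = (316 - 2q_L)q_L - (95q_L).
∂π_L/∂q_L = 221 - 4q_L = 0, so q_L = 221/4.

55.25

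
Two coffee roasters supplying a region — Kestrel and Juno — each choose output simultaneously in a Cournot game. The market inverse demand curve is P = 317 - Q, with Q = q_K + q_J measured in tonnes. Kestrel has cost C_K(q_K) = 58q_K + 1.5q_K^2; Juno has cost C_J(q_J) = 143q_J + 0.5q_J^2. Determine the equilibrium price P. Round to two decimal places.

230.29

Kestrel's profit: π_K = (317 - Q)q_K - (58q_K + (3/2)q_K²). Setting ∂π_K/∂q_K = 0: 259 - 5q_K - (q_J) = 0.
Juno's profit: π_J = (317 - Q)q_J - (143q_J + (1/2)q_J²). Setting ∂π_J/∂q_J = 0: 174 - 3q_J - (q_K) = 0.
Rearranging gives the reaction functions q_K = (259 - q_J)/5 and q_J = (174 - q_K)/3.
Solving the pair: q_K = 603/14, q_J = 611/14.
Total output Q = 607/7, so price P = 317 - 607/7 = 1612/7.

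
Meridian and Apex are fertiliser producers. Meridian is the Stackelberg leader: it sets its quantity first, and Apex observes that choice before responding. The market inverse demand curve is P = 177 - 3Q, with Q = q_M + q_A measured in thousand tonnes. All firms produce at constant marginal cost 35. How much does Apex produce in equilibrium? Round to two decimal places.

11.83

The follower Apex best-responds to any q_M: π_A = (177 - 3Q)q_A - 35q_A.
Setting the follower's marginal profit to zero, 142 - 3q_M - 6q_A = 0, i.e. q_A = (142 - 3q_M)/6.
Meridian substitutes q_A(q_M) into its own profit: π_M = q_M(177 - 3q_M - (142 - 3q_M)/2) - 35q_M = (106 - (3/2)q_M)q_M - 35q_M.
Maximising: ∂π_M/∂q_M = 71 - 3q_M = 0, giving q_M = 71/3.
Then q_A = (142 - 3·(71/3))/6 = 71/6.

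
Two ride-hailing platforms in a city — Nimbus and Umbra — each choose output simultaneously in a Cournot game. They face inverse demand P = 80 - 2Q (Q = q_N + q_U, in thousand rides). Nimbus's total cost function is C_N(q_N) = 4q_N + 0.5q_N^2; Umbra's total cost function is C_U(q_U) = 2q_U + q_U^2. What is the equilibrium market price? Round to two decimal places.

Nimbus's profit: π_N = (80 - 2Q)q_N - (4q_N + (1/2)q_N²). Setting ∂π_N/∂q_N = 0: 76 - 5q_N - 2(q_U) = 0.
Umbra's first-order condition: 78 - 6q_U - 2(q_N) = 0.
Best responses: q_N = (76 - 2q_U)/5, q_U = (78 - 2q_N)/6.
Solving the pair: q_N = 150/13, q_U = 119/13.
Total output Q = 269/13, so price P = 80 - 2·(269/13) = 502/13.

38.62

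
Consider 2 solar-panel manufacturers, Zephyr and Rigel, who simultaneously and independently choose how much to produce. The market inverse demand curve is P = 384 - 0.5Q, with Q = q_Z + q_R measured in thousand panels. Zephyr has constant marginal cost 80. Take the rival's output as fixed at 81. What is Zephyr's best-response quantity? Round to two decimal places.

263.50

With the rival's output fixed at 81, Zephyr's profit is π_Z = (384 - (1/2)·81 - (1/2)q_Z)q_Z - (80q_Z) = (687/2 - (1/2)q_Z)q_Z - (80q_Z).
∂π_Z/∂q_Z = 527/2 - q_Z = 0, so q_Z = 527/2.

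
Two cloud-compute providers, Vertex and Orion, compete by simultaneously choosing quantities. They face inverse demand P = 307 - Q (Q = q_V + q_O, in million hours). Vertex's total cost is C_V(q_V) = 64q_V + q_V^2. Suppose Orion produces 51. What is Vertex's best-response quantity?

With the rival's output fixed at 51, Vertex's profit is π_V = (307 - 51 - q_V)q_V - (64q_V + q_V²) = (256 - q_V)q_V - (64q_V + q_V²).
∂π_V/∂q_V = 192 - 4q_V = 0, so q_V = 48.

48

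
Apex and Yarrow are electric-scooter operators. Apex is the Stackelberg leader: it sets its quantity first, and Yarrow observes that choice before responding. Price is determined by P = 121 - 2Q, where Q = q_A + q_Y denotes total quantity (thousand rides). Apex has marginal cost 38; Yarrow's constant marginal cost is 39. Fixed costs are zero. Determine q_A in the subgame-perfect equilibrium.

The follower Yarrow best-responds to any q_A: π_Y = (121 - 2Q)q_Y - 39q_Y.
Follower FOC: 82 - 2q_A - 4q_Y = 0, so q_Y(q_A) = (82 - 2q_A)/4.
Apex substitutes q_Y(q_A) into its own profit: π_A = q_A(121 - 2q_A - (82 - 2q_A)/2) - 38q_A = (80 - q_A)q_A - 38q_A.
Maximising: ∂π_A/∂q_A = 42 - 2q_A = 0, giving q_A = 21.
Then q_Y = (82 - 2·21)/4 = 10.

21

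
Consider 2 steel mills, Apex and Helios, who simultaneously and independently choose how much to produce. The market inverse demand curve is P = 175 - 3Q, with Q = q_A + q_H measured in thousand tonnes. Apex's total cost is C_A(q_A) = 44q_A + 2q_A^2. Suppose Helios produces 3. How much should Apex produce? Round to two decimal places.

12.20

With the rival's output fixed at 3, Apex's profit is π_A = (175 - 3·3 - 3q_A)q_A - (44q_A + 2q_A²) = (166 - 3q_A)q_A - (44q_A + 2q_A²).
∂π_A/∂q_A = 122 - 10q_A = 0, so q_A = 61/5.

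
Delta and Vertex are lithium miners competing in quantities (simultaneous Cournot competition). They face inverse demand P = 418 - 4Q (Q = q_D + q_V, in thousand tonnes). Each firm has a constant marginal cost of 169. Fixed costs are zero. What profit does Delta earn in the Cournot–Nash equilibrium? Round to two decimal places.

1722.25

A representative firm's profit is π_i = q_i(418 - 4Q) - 169q_i.
Setting ∂π_i/∂q_i = 0 with rivals' quantities fixed: 249 - 8q_i - 4q_j = 0.
With identical firms every q_j equals q_i, so q_j = q_i and 249 = 12q_i, giving q_i = 83/4.
Price P = 418 - 4·(83/2) = 252.
Delta's profit: (252 - 169)·(83/4) = 1722.2500.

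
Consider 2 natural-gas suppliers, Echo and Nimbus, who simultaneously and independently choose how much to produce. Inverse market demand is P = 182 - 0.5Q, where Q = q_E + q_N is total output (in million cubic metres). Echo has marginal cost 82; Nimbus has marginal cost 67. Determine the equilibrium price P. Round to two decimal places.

110.33

Echo's profit: π_E = (182 - 0.5Q)q_E - (82q_E). Setting ∂π_E/∂q_E = 0: 100 - q_E - (1/2)(q_N) = 0.
Nimbus's first-order condition: 115 - q_N - (1/2)(q_E) = 0.
Rearranging gives the reaction functions q_E = (100 - (1/2)q_N) and q_N = (115 - (1/2)q_E).
Solving the pair: q_E = 170/3, q_N = 260/3.
Total output Q = 430/3, so price P = 182 - (1/2)·(430/3) = 331/3.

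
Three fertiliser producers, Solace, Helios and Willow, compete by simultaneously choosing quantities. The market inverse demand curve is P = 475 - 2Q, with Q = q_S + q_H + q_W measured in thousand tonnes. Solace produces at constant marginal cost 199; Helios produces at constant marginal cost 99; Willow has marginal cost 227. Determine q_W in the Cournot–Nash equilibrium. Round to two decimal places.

Solace's profit: π_S = (475 - 2Q)q_S - (199q_S). Setting ∂π_S/∂q_S = 0: 276 - 4q_S - 2(q_H + q_W) = 0.
Helios's profit: π_H = (475 - 2Q)q_H - (99q_H). Setting ∂π_H/∂q_H = 0: 376 - 4q_H - 2(q_S + q_W) = 0.
Willow's profit: π_W = (475 - 2Q)q_W - (227q_W). Setting ∂π_W/∂q_W = 0: 248 - 4q_W - 2(q_S + q_H) = 0.
Adding the 3 first-order conditions: 900 − 8Q = 0, so Q = 225/2.
Back-substituting: q_S = (276 − 225)/2 = 51/2, q_H = (376 − 225)/2 = 151/2, q_W = (248 − 225)/2 = 23/2.

11.50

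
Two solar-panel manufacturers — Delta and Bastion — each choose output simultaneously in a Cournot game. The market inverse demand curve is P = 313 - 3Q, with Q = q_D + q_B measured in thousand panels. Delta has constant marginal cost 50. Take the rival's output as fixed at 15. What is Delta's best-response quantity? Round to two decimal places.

36.33

With the rival's output fixed at 15, Delta's profit is π_D = (313 - 3·15 - 3q_D)q_D - (50q_D) = (268 - 3q_D)q_D - (50q_D).
∂π_D/∂q_D = 218 - 6q_D = 0, so q_D = 109/3.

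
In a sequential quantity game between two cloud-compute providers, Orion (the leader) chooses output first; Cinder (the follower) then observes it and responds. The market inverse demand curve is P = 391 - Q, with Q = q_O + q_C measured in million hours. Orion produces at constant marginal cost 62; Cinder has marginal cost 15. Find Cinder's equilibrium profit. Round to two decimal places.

Solve by backward induction. Given q_O, the follower Cinder maximises π_C = (391 - q_O - q_C)q_C - 15q_C.
∂π_C/∂q_C = 376 - q_O - 2q_C = 0 gives the reaction function q_C = (376 - q_O)/2.
Orion substitutes q_C(q_O) into its own profit: π_O = q_O(391 - q_O - (376 - q_O)/2) - 62q_O = (203 - (1/2)q_O)q_O - 62q_O.
Leader FOC: 141 - q_O = 0, so q_O = 141.
Then q_C = (376 - 141)/2 = 235/2.
Price P = 391 - 517/2 = 265/2.
Cinder's profit: (265/2 - 15)·(235/2) = 13806.2500.

13806.25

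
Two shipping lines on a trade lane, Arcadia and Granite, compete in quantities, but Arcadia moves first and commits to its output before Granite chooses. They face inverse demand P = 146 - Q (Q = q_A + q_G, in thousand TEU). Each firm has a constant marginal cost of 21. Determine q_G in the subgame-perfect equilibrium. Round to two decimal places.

31.25

Solve by backward induction. Given q_A, the follower Granite maximises π_G = (146 - q_A - q_G)q_G - 21q_G.
Follower FOC: 125 - q_A - 2q_G = 0, so q_G(q_A) = (125 - q_A)/2.
Arcadia substitutes q_G(q_A) into its own profit: π_A = q_A(146 - q_A - (125 - q_A)/2) - 21q_A = (167/2 - (1/2)q_A)q_A - 21q_A.
The leader's first-order condition 125/2 - q_A = 0 yields q_A = 125/2.
Then q_G = (125 - 125/2)/2 = 125/4.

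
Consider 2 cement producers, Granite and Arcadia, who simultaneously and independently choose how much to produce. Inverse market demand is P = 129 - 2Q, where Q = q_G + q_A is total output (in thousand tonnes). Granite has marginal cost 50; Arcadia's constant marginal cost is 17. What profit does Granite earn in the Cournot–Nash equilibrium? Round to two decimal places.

Granite's profit: π_G = (129 - 2Q)q_G - (50q_G). Setting ∂π_G/∂q_G = 0: 79 - 4q_G - 2(q_A) = 0.
Arcadia's first-order condition: 112 - 4q_A - 2(q_G) = 0.
So q_G = (79 - 2q_A)/4 and q_A = (112 - 2q_G)/4.
Substituting one into the other gives q_G = 23/3 and q_A = 145/6.
Price P = 129 - 2·(191/6) = 196/3.
Granite's profit: (196/3 - 50)·(23/3) = 1058/9.

117.56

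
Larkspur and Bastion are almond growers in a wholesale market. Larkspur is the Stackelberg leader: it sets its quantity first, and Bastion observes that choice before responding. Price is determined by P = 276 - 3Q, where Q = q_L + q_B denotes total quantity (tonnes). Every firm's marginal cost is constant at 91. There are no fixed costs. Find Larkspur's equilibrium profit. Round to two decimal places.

1426.04

The follower Bastion best-responds to any q_L: π_B = (276 - 3Q)q_B - 91q_B.
Setting the follower's marginal profit to zero, 185 - 3q_L - 6q_B = 0, i.e. q_B = (185 - 3q_L)/6.
The leader anticipates this reaction. Substituting into P = 276 - 3Q gives P = 367/2 - (3/2)q_L, so π_L = (367/2 - (3/2)q_L)q_L - 91q_L.
Leader FOC: 185/2 - 3q_L = 0, so q_L = 185/6.
Then q_B = (185 - 3·(185/6))/6 = 185/12.
Price P = 276 - 3·(185/4) = 549/4.
Larkspur's profit: (549/4 - 91)·(185/6) = 1426.0417.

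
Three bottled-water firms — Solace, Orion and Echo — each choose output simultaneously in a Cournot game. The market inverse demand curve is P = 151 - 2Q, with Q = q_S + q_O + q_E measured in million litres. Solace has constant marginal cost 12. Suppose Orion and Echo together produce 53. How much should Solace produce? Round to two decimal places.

With rivals' combined output fixed at 53, Solace's profit is π_S = (151 - 2·53 - 2q_S)q_S - (12q_S) = (45 - 2q_S)q_S - (12q_S).
∂π_S/∂q_S = 33 - 4q_S = 0, so q_S = 33/4.

8.25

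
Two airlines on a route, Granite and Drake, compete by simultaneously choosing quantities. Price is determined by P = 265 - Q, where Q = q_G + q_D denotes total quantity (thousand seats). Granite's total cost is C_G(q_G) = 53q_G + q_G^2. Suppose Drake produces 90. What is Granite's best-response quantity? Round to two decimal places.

30.50

With the rival's output fixed at 90, Granite's profit is π_G = (265 - 90 - q_G)q_G - (53q_G + q_G²) = (175 - q_G)q_G - (53q_G + q_G²).
∂π_G/∂q_G = 122 - 4q_G = 0, so q_G = 61/2.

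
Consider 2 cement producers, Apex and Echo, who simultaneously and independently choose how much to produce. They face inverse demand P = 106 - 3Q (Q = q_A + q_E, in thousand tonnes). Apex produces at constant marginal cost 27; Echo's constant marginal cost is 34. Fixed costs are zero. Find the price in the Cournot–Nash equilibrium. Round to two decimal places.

Apex's profit: π_A = (106 - 3Q)q_A - (27q_A). Setting ∂π_A/∂q_A = 0: 79 - 6q_A - 3(q_E) = 0.
Echo's first-order condition: 72 - 6q_E - 3(q_A) = 0.
Best responses: q_A = (79 - 3q_E)/6, q_E = (72 - 3q_A)/6.
Solving the pair: q_A = 86/9, q_E = 65/9.
Total output Q = 151/9, so price P = 106 - 3·(151/9) = 167/3.

55.67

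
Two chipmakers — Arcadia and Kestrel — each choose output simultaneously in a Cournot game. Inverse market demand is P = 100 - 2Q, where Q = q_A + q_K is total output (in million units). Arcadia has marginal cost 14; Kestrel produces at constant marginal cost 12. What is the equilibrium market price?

Arcadia's profit: π_A = (100 - 2Q)q_A - (14q_A). Setting ∂π_A/∂q_A = 0: 86 - 4q_A - 2(q_K) = 0.
Kestrel's first-order condition: 88 - 4q_K - 2(q_A) = 0.
So q_A = (86 - 2q_K)/4 and q_K = (88 - 2q_A)/4.
Substituting one into the other gives q_A = 14 and q_K = 15.
Total output Q = 29, so price P = 100 - 2·29 = 42.

42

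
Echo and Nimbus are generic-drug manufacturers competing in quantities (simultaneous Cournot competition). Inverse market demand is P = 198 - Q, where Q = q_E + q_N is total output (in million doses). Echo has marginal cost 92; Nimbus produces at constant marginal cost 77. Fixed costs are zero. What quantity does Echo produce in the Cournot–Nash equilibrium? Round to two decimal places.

Echo's profit: π_E = (198 - Q)q_E - (92q_E). Setting ∂π_E/∂q_E = 0: 106 - 2q_E - (q_N) = 0.
Nimbus's first-order condition: 121 - 2q_N - (q_E) = 0.
Best responses: q_E = (106 - q_N)/2, q_N = (121 - q_E)/2.
Solving the pair: q_E = 91/3, q_N = 136/3.

30.33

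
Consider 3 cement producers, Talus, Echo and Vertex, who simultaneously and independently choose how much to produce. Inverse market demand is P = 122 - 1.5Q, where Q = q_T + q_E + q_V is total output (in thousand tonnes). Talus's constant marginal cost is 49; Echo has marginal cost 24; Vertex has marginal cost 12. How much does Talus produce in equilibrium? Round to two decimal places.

1.83

Talus's profit: π_T = (122 - 1.5Q)q_T - (49q_T). Setting ∂π_T/∂q_T = 0: 73 - 3q_T - (3/2)(q_E + q_V) = 0.
Echo's profit: π_E = (122 - 1.5Q)q_E - (24q_E). Setting ∂π_E/∂q_E = 0: 98 - 3q_E - (3/2)(q_T + q_V) = 0.
Vertex's profit: π_V = (122 - 1.5Q)q_V - (12q_V). Setting ∂π_V/∂q_V = 0: 110 - 3q_V - (3/2)(q_T + q_E) = 0.
Summing all 3 equations gives 281 − 6Q = 0, hence Q = 281/6.
Back-substituting: q_T = (73 − 281/4)/(3/2) = 11/6, q_E = (98 − 281/4)/(3/2) = 37/2, q_V = (110 − 281/4)/(3/2) = 53/2.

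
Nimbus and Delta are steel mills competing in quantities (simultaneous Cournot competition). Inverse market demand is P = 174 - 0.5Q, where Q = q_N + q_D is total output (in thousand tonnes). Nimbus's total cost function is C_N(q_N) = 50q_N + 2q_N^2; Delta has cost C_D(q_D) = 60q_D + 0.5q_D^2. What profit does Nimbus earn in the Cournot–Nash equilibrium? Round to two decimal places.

959.40

Nimbus's profit: π_N = (174 - 0.5Q)q_N - (50q_N + 2q_N²). Setting ∂π_N/∂q_N = 0: 124 - 5q_N - (1/2)(q_D) = 0.
Delta's profit: π_D = (174 - 0.5Q)q_D - (60q_D + (1/2)q_D²). Setting ∂π_D/∂q_D = 0: 114 - 2q_D - (1/2)(q_N) = 0.
Best responses: q_N = (124 - (1/2)q_D)/5, q_D = (114 - (1/2)q_N)/2.
Substituting one into the other gives q_N = 764/39 and q_D = 52.1026.
Price P = 174 - (1/2)·(932/13) = 1796/13.
Nimbus's profit: (1796/13)·(764/39) - 50·(764/39) - 2(764/39)² = 959.3951.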